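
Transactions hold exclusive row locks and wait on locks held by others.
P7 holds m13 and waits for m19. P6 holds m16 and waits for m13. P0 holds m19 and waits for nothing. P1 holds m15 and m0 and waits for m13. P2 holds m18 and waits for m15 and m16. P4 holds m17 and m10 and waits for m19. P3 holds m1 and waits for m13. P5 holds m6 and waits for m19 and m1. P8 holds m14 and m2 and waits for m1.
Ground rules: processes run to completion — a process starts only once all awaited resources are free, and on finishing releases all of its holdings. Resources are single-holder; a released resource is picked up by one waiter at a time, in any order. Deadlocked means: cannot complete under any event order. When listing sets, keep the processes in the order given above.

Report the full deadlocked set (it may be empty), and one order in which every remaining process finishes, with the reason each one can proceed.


The deadlocked set is empty.
Key observation: the waits form no ring: some process can always run, and its releases unblock the others one by one.
One completion order for the rest: P0, P7, P6, P1, P3, P4, P8, P2, P5.
Verifying each step:
  run P0 (it waits on nothing); releases m19
  run P7 (all its waits — m19 — are resolved); releases m13
  run P6 (all its waits — m13 — are resolved); releases m16
  run P1 (all its waits — m13 — are resolved); releases m15 and m0
  run P3 (all its waits — m13 — are resolved); releases m1
  run P4 (all its waits — m19 — are resolved); releases m17 and m10
  run P8 (all its waits — m1 — are resolved); releases m14 and m2
  run P2 (all its waits — m15 and m16 — are resolved); releases m18
  run P5 (all its waits — m19 and m1 — are resolved); releases m6


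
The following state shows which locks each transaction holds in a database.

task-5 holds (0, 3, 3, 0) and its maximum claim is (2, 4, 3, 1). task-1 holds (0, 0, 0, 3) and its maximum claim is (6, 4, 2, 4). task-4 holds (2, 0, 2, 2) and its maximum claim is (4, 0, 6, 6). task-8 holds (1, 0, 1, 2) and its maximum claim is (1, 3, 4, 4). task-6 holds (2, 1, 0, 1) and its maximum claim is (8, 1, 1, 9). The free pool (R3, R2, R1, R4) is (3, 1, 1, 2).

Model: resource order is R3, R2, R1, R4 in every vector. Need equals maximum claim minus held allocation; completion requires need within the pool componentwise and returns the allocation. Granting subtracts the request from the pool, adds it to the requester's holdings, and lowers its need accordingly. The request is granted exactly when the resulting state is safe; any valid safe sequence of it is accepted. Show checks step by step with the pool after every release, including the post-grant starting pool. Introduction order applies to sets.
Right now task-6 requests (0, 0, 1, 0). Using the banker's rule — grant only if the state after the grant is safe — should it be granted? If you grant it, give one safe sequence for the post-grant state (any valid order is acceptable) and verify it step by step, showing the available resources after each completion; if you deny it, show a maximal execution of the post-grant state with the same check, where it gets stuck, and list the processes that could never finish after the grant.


GRANT. The post-grant state is safe; one safe sequence: task-5, task-8, task-4, task-1, task-6.
Key observation: (3, 1, 0, 2) free after granting still covers task-5 first, and each release covers the next.
Check on the post-grant state, step by step:
  pool = (3, 1, 0, 2)
  task-5 needs (2, 1, 0, 1) <= (3, 1, 0, 2) -> finishes; pool += (0, 3, 3, 0) = (3, 4, 3, 2)
  task-8 needs (0, 3, 3, 2) <= (3, 4, 3, 2) -> finishes; pool += (1, 0, 1, 2) = (4, 4, 4, 4)
  task-4 needs (2, 0, 4, 4) <= (4, 4, 4, 4) -> finishes; pool += (2, 0, 2, 2) = (6, 4, 6, 6)
  task-1 needs (6, 4, 2, 1) <= (6, 4, 6, 6) -> finishes; pool += (0, 0, 0, 3) = (6, 4, 6, 9)
  task-6 needs (6, 0, 0, 8) <= (6, 4, 6, 9) -> finishes; pool += (2, 1, 1, 1) = (8, 5, 7, 10)


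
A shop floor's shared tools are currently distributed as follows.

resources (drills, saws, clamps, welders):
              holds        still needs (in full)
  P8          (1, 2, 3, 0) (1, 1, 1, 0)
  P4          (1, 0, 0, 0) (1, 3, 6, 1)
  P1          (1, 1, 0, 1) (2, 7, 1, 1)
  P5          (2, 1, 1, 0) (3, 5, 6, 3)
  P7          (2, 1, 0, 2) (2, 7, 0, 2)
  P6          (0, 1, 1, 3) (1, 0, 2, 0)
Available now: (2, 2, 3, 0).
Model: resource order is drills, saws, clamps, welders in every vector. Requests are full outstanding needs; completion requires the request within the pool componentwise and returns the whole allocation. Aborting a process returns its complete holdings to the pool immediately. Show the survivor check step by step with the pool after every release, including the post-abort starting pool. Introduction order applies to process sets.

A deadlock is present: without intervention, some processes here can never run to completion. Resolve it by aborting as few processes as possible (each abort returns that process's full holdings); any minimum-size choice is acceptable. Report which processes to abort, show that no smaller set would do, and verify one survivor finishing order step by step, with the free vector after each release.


Abort P1.
Key observation: no ordering could ever have run P7 before the abort of P1; with (1, 1, 0, 1) back in the pool it fits at step 5.
No smaller set exists: with zero aborts the deadlock remains.
One survivor order: P8, P4, P6, P5, P7. Verifying each step (post-abort pool first):
  pool = (3, 3, 3, 1)
  P8: need (1, 1, 1, 0) fits (3, 3, 3, 1); releases (1, 2, 3, 0), pool now (4, 5, 6, 1)
  P4: need (1, 3, 6, 1) fits (4, 5, 6, 1); releases (1, 0, 0, 0), pool now (5, 5, 6, 1)
  P6: need (1, 0, 2, 0) fits (5, 5, 6, 1); releases (0, 1, 1, 3), pool now (5, 6, 7, 4)
  P5: need (3, 5, 6, 3) fits (5, 6, 7, 4); releases (2, 1, 1, 0), pool now (7, 7, 8, 4)
  P7: need (2, 7, 0, 2) fits (7, 7, 8, 4); releases (2, 1, 0, 2), pool now (9, 8, 8, 6)


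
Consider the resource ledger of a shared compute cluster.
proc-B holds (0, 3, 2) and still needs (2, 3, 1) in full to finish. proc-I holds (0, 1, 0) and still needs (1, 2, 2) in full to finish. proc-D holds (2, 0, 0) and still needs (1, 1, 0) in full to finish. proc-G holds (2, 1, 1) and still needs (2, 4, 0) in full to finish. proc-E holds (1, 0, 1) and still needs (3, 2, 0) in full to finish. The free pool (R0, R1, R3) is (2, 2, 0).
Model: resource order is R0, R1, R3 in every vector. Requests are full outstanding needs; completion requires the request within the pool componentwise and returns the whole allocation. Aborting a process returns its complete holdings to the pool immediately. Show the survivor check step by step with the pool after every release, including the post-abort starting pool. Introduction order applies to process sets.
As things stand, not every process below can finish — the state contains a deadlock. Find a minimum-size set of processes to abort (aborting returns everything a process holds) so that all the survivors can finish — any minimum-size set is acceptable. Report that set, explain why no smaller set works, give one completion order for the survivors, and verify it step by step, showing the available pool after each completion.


Minimum abort set: proc-I.
Key observation: aborting proc-I returns (0, 1, 0), and proc-B — hopeless before — runs at step 3 with the returned capacity in the pool.
No smaller set exists: with zero aborts the deadlock remains.
Survivors finish in the order: proc-D, proc-E, proc-B, proc-G. Check, step by step (pool after the aborts first):
  pool = (2, 3, 0)
  run proc-D (needs (1, 1, 0), free (2, 3, 0)); after release of (2, 0, 0) the pool is (4, 3, 0)
  run proc-E (needs (3, 2, 0), free (4, 3, 0)); after release of (1, 0, 1) the pool is (5, 3, 1)
  run proc-B (needs (2, 3, 1), free (5, 3, 1)); after release of (0, 3, 2) the pool is (5, 6, 3)
  run proc-G (needs (2, 4, 0), free (5, 6, 3)); after release of (2, 1, 1) the pool is (7, 7, 4)


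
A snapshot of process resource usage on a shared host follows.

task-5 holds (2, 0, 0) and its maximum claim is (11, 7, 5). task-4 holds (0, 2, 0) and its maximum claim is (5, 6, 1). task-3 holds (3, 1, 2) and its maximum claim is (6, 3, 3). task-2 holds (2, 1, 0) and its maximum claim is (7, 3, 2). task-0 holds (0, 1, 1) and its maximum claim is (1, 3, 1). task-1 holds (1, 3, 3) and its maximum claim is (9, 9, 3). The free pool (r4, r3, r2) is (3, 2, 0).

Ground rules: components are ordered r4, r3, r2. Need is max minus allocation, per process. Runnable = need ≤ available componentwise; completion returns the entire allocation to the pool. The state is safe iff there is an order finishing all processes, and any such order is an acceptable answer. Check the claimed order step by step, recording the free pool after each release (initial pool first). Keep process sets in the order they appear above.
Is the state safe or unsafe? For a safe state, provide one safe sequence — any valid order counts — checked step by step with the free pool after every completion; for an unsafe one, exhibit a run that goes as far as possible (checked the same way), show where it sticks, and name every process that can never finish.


SAFE. One safe sequence: task-0, task-3, task-2, task-4, task-1, task-5.
Key observation: the order's first zero-slack moment is task-0 ((1, 2, 0) needed, (3, 2, 0) free — a requested resource with nothing to spare).
Walking it through:
  pool = (3, 2, 0)
  task-0 needs (1, 2, 0) <= (3, 2, 0) -> finishes; pool += (0, 1, 1) = (3, 3, 1)
  task-3 needs (3, 2, 1) <= (3, 3, 1) -> finishes; pool += (3, 1, 2) = (6, 4, 3)
  task-2 needs (5, 2, 2) <= (6, 4, 3) -> finishes; pool += (2, 1, 0) = (8, 5, 3)
  task-4 needs (5, 4, 1) <= (8, 5, 3) -> finishes; pool += (0, 2, 0) = (8, 7, 3)
  task-1 needs (8, 6, 0) <= (8, 7, 3) -> finishes; pool += (1, 3, 3) = (9, 10, 6)
  task-5 needs (9, 7, 5) <= (9, 10, 6) -> finishes; pool += (2, 0, 0) = (11, 10, 6)


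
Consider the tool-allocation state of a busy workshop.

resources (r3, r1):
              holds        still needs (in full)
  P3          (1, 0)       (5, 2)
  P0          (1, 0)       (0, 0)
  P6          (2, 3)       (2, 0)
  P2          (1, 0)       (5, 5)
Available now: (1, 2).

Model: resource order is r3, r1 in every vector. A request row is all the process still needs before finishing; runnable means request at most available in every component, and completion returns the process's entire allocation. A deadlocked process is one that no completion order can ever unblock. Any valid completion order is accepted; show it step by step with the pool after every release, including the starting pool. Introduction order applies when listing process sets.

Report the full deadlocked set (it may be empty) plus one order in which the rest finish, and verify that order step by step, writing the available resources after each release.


Deadlocked set: P3 and P2.
Key observation: no order helps: past P0, P6, the free pool tops out at (4, 5), below what each blocked process needs in r3.
One completion order for the rest: P0, P6. Step-by-step check:
  pool = (1, 2)
  P0 needs (0, 0) <= (1, 2) -> finishes; pool += (1, 0) = (2, 2)
  P6 needs (2, 0) <= (2, 2) -> finishes; pool += (2, 3) = (4, 5)
The blocked processes can never fit:
  P3 cannot run: need (5, 2) vs free (4, 5) (insufficient r3)
  P2 cannot run: need (5, 5) vs free (4, 5) (insufficient r3)


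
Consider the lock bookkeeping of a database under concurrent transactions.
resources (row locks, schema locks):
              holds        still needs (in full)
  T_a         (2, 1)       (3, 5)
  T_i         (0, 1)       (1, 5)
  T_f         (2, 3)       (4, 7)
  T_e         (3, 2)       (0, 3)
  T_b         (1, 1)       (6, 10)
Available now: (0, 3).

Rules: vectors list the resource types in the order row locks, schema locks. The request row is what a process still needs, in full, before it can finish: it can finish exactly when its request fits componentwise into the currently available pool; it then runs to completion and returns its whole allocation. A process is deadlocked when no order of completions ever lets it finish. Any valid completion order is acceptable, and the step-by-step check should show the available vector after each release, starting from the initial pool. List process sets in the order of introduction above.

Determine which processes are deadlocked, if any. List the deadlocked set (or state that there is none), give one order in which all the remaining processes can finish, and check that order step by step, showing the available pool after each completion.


The deadlocked set is empty.
Key observation: the pool covers T_e at once, and every later process fits after earlier releases.
One completion order for the rest: T_e, T_a, T_i, T_f, T_b. Walking it through:
  pool = (0, 3)
  T_e: need (0, 3) fits (0, 3); releases (3, 2), pool now (3, 5)
  T_a: need (3, 5) fits (3, 5); releases (2, 1), pool now (5, 6)
  T_i: need (1, 5) fits (5, 6); releases (0, 1), pool now (5, 7)
  T_f: need (4, 7) fits (5, 7); releases (2, 3), pool now (7, 10)
  T_b: need (6, 10) fits (7, 10); releases (1, 1), pool now (8, 11)


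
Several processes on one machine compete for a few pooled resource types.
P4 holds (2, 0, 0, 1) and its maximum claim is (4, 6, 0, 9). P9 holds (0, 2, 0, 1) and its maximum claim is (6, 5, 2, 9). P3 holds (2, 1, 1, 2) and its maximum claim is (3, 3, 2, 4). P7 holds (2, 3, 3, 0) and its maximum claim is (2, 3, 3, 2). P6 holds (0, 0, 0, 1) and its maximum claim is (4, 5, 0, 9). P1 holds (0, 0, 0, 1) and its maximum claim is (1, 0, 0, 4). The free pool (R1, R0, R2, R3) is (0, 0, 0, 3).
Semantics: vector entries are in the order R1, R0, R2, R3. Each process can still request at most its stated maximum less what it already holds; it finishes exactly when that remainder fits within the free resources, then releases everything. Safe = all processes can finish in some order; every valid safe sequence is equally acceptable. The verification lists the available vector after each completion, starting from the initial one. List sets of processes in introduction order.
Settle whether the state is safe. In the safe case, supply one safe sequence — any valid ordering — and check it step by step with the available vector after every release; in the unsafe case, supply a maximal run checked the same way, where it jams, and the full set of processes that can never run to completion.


UNSAFE — no complete ordering exists.
Key observation: the pool after P7, P1, P3 is (4, 4, 4, 6); every surviving request exceeds it in R3, so progress ends there.
The run P7, P1, P3 cannot be extended any further. Step-by-step check:
  pool = (0, 0, 0, 3)
  P7 needs (0, 0, 0, 2) <= (0, 0, 0, 3) -> finishes; pool += (2, 3, 3, 0) = (2, 3, 3, 3)
  P1 needs (1, 0, 0, 3) <= (2, 3, 3, 3) -> finishes; pool += (0, 0, 0, 1) = (2, 3, 3, 4)
  P3 needs (1, 2, 1, 2) <= (2, 3, 3, 4) -> finishes; pool += (2, 1, 1, 2) = (4, 4, 4, 6)
  P4 still needs (2, 6, 0, 8) but only (4, 4, 4, 6) is free — short on R0 and R3
  P9 still needs (6, 3, 2, 8) but only (4, 4, 4, 6) is free — short on R1 and R3
  P6 still needs (4, 5, 0, 8) but only (4, 4, 4, 6) is free — short on R0 and R3
Processes that can never finish: P4, P9 and P6.


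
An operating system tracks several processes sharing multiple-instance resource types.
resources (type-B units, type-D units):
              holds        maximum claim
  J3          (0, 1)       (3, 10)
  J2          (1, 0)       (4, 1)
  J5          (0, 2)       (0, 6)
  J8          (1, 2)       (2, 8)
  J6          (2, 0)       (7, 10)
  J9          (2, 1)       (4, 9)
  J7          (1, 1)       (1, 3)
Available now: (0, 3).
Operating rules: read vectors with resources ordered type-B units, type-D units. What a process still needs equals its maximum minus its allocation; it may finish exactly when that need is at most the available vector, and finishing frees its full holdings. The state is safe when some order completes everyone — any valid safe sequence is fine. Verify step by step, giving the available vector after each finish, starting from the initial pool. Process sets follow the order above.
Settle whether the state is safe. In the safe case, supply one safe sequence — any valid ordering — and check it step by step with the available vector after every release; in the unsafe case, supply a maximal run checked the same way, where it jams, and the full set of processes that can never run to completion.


SAFE. One safe sequence: J7, J5, J8, J9, J2, J3, J6.
Key observation: at J5 the run first touches a limit — (0, 4) against (1, 4), exact on a resource it actually requests.
Walking it through:
  pool = (0, 3)
  run J7 (needs (0, 2), free (0, 3)); after release of (1, 1) the pool is (1, 4)
  run J5 (needs (0, 4), free (1, 4)); after release of (0, 2) the pool is (1, 6)
  run J8 (needs (1, 6), free (1, 6)); after release of (1, 2) the pool is (2, 8)
  run J9 (needs (2, 8), free (2, 8)); after release of (2, 1) the pool is (4, 9)
  run J2 (needs (3, 1), free (4, 9)); after release of (1, 0) the pool is (5, 9)
  run J3 (needs (3, 9), free (5, 9)); after release of (0, 1) the pool is (5, 10)
  run J6 (needs (5, 10), free (5, 10)); after release of (2, 0) the pool is (7, 10)


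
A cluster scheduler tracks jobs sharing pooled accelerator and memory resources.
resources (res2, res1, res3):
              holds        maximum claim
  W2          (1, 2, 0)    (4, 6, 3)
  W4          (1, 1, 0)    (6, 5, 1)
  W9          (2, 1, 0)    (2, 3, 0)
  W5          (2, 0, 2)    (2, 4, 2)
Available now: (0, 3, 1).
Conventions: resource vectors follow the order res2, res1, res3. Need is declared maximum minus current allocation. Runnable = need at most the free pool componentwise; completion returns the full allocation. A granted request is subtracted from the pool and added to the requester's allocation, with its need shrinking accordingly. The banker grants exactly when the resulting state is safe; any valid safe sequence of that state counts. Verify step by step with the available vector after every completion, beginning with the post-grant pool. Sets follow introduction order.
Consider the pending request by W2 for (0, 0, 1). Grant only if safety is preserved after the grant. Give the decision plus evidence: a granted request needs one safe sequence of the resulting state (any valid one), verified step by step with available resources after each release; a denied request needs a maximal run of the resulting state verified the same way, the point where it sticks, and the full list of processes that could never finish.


GRANT: granting preserves safety; a valid post-grant sequence is W9, W5, W2, W4.
Key observation: the transfer keeps a workable pool ((0, 3, 0)); W9 starts the safe sequence.
Check on the post-grant state, step by step:
  pool = (0, 3, 0)
  W9 needs (0, 2, 0) <= (0, 3, 0) -> finishes; pool += (2, 1, 0) = (2, 4, 0)
  W5 needs (0, 4, 0) <= (2, 4, 0) -> finishes; pool += (2, 0, 2) = (4, 4, 2)
  W2 needs (3, 4, 2) <= (4, 4, 2) -> finishes; pool += (1, 2, 1) = (5, 6, 3)
  W4 needs (5, 4, 1) <= (5, 6, 3) -> finishes; pool += (1, 1, 0) = (6, 7, 3)


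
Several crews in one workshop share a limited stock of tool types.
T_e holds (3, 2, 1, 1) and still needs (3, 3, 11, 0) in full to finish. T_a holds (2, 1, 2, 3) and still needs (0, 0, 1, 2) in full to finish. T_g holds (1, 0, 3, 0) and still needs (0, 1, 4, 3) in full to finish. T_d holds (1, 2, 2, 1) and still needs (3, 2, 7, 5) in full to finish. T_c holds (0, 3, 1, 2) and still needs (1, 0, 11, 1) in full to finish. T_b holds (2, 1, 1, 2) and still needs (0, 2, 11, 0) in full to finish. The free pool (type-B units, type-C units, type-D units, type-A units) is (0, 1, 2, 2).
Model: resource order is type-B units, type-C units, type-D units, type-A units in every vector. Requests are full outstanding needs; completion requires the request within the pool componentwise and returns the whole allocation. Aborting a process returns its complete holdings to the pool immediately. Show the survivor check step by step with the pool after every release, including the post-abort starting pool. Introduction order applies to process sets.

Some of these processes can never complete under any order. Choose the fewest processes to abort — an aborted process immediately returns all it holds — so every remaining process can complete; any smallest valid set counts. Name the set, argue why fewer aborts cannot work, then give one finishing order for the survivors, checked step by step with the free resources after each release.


The answer: abort T_c and T_b.
Key observation: T_e had no path to completion before; after the abort of T_c and T_b ((2, 4, 2, 4) returned), step 4 is where it fits.
No one abort is enough; case by case: T_e alone leaves T_c blocked (short on type-D units); T_a alone leaves T_e blocked (short on type-D units); T_g alone leaves T_e blocked (short on type-D units); T_d alone leaves T_e blocked (short on type-D units); T_c alone leaves T_e blocked (short on type-D units); T_b alone leaves T_e blocked (short on type-D units).
Survivors finish in the order: T_g, T_d, T_a, T_e. Step-by-step check (pool after the aborts first):
  pool = (2, 5, 4, 6)
  T_g: need (0, 1, 4, 3) fits (2, 5, 4, 6); releases (1, 0, 3, 0), pool now (3, 5, 7, 6)
  T_d: need (3, 2, 7, 5) fits (3, 5, 7, 6); releases (1, 2, 2, 1), pool now (4, 7, 9, 7)
  T_a: need (0, 0, 1, 2) fits (4, 7, 9, 7); releases (2, 1, 2, 3), pool now (6, 8, 11, 10)
  T_e: need (3, 3, 11, 0) fits (6, 8, 11, 10); releases (3, 2, 1, 1), pool now (9, 10, 12, 11)


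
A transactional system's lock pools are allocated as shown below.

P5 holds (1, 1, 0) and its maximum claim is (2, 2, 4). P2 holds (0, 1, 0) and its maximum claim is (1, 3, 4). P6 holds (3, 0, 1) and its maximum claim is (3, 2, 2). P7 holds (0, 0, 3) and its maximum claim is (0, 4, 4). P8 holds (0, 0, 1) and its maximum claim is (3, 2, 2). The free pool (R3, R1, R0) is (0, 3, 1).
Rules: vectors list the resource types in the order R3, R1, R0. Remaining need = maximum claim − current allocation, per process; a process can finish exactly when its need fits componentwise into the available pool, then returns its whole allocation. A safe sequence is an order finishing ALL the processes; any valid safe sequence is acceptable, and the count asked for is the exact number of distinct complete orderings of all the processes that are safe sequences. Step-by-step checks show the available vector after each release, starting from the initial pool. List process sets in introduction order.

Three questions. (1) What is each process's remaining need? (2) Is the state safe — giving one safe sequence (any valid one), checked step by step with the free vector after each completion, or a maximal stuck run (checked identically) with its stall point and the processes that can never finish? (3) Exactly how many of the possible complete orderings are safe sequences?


(1) Remaining need (order R3, R1, R0):
  P5: (1, 1, 4)
  P2: (1, 2, 4)
  P6: (0, 2, 1)
  P7: (0, 4, 1)
  P8: (3, 2, 1)
(2) UNSAFE.
Key observation: after P6, P8 the pool peaks at (3, 3, 3), and each blocked process is short somewhere: P5 on R0; P2 on R0; P7 on R1.
The run P6, P8 cannot be extended any further. Walking it through:
  pool = (0, 3, 1)
  P6 needs (0, 2, 1) <= (0, 3, 1) -> finishes; pool += (3, 0, 1) = (3, 3, 2)
  P8 needs (3, 2, 1) <= (3, 3, 2) -> finishes; pool += (0, 0, 1) = (3, 3, 3)
  P5 still needs (1, 1, 4) but only (3, 3, 3) is free — short on R0
  P2 still needs (1, 2, 4) but only (3, 3, 3) is free — short on R0
  P7 still needs (0, 4, 1) but only (3, 3, 3) is free — short on R1
Never able to finish: P5, P2 and P7.
(3) Exactly 0 of the possible complete orderings are safe sequences.


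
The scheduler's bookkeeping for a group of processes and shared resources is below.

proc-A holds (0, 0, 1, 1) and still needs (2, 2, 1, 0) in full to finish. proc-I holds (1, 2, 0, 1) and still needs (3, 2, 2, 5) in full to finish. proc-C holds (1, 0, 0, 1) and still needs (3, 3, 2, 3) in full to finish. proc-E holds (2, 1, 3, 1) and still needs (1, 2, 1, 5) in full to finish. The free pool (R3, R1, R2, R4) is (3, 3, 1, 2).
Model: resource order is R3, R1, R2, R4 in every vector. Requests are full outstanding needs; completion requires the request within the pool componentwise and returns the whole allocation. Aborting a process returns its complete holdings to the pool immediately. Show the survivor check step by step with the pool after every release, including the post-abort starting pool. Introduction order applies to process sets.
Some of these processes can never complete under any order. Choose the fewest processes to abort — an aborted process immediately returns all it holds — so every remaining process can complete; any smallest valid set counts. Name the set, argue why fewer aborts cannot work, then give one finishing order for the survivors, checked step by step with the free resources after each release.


The answer: abort proc-E.
Key observation: the returned (2, 1, 3, 1) from proc-E is what brings proc-I — unrunnable before, under any order — into play at step 3.
Minimality: the empty abort set fails — the state is deadlocked as it stands.
One survivor order: proc-C, proc-A, proc-I. Check, step by step (post-abort pool first):
  pool = (5, 4, 4, 3)
  proc-C needs (3, 3, 2, 3) <= (5, 4, 4, 3) -> finishes; pool += (1, 0, 0, 1) = (6, 4, 4, 4)
  proc-A needs (2, 2, 1, 0) <= (6, 4, 4, 4) -> finishes; pool += (0, 0, 1, 1) = (6, 4, 5, 5)
  proc-I needs (3, 2, 2, 5) <= (6, 4, 5, 5) -> finishes; pool += (1, 2, 0, 1) = (7, 6, 5, 6)


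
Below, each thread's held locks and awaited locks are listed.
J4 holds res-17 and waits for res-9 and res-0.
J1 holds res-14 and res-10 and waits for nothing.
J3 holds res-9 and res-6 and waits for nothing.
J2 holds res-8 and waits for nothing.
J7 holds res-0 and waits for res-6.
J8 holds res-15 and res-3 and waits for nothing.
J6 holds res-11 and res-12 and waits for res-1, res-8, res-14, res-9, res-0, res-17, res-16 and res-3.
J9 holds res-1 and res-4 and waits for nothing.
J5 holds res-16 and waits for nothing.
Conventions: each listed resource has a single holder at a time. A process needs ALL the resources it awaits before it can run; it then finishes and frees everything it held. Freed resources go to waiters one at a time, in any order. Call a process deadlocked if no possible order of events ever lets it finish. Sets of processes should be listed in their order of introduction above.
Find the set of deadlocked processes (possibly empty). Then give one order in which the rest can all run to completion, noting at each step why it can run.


No process is deadlocked.
Key observation: there is no circular wait here — follow any chain and it reaches a process that is free to run now.
A valid finishing order for the others: J1, J3, J8, J2, J7, J9, J4, J5, J6.
Walking it through:
  J1: no waits; runs immediately, freeing res-14 and res-10
  J3: no waits; runs immediately, freeing res-9 and res-6
  J8: no waits; runs immediately, freeing res-15 and res-3
  J2: no waits; runs immediately, freeing res-8
  run J7 (all its waits — res-6 — are resolved); releases res-0
  J9: no waits; runs immediately, freeing res-1 and res-4
  run J4 (all its waits — res-9 and res-0 — are resolved); releases res-17
  J5: no waits; runs immediately, freeing res-16
  run J6 (all its waits — res-1, res-8, res-14, res-9, res-0, res-17, res-16 and res-3 — are resolved); releases res-11 and res-12


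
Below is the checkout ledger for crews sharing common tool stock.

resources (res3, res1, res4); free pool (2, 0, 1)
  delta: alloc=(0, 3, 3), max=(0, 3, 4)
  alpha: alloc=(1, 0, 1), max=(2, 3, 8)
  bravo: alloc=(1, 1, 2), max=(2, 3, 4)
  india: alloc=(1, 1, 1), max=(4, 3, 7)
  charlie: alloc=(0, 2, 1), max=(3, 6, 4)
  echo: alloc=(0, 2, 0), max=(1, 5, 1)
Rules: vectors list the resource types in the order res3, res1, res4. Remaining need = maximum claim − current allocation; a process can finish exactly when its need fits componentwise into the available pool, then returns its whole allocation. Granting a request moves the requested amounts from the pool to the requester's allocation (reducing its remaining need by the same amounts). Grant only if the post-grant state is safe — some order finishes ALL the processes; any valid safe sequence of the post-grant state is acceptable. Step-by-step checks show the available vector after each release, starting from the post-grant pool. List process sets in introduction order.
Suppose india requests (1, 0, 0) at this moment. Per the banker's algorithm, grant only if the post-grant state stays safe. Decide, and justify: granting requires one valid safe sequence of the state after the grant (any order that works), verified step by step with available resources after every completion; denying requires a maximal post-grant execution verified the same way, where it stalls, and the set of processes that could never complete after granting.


GRANT. The post-grant state is safe; one safe sequence: delta, echo, bravo, india, charlie, alpha.
Key observation: even at the reduced pool (1, 0, 1), delta fits immediately, so safety survives the grant.
Verifying the post-grant state step by step:
  pool = (1, 0, 1)
  run delta (needs (0, 0, 1), free (1, 0, 1)); after release of (0, 3, 3) the pool is (1, 3, 4)
  run echo (needs (1, 3, 1), free (1, 3, 4)); after release of (0, 2, 0) the pool is (1, 5, 4)
  run bravo (needs (1, 2, 2), free (1, 5, 4)); after release of (1, 1, 2) the pool is (2, 6, 6)
  run india (needs (2, 2, 6), free (2, 6, 6)); after release of (2, 1, 1) the pool is (4, 7, 7)
  run charlie (needs (3, 4, 3), free (4, 7, 7)); after release of (0, 2, 1) the pool is (4, 9, 8)
  run alpha (needs (1, 3, 7), free (4, 9, 8)); after release of (1, 0, 1) the pool is (5, 9, 9)


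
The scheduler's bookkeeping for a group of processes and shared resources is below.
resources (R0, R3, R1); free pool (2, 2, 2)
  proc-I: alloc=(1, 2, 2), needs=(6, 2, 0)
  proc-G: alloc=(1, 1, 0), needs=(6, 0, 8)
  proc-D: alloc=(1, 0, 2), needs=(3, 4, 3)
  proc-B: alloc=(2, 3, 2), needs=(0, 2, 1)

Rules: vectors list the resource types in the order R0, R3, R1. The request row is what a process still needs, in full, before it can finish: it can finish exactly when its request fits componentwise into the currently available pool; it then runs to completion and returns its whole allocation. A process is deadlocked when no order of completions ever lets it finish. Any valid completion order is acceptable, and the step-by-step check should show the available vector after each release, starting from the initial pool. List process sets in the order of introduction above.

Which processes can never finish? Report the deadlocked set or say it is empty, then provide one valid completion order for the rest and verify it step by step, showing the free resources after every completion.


Deadlocked set: proc-I and proc-G.
Key observation: even finishing proc-B, proc-D leaves just (5, 5, 6) free — too little R0 for any of the remaining processes.
The rest can finish in the order proc-B, proc-D. Check, step by step:
  pool = (2, 2, 2)
  proc-B: need (0, 2, 1) fits (2, 2, 2); releases (2, 3, 2), pool now (4, 5, 4)
  proc-D: need (3, 4, 3) fits (4, 5, 4); releases (1, 0, 2), pool now (5, 5, 6)
The blocked processes can never fit:
  blocked: proc-I wants (6, 2, 0), pool (5, 5, 6) — not enough R0
  blocked: proc-G wants (6, 0, 8), pool (5, 5, 6) — not enough R0 and R1


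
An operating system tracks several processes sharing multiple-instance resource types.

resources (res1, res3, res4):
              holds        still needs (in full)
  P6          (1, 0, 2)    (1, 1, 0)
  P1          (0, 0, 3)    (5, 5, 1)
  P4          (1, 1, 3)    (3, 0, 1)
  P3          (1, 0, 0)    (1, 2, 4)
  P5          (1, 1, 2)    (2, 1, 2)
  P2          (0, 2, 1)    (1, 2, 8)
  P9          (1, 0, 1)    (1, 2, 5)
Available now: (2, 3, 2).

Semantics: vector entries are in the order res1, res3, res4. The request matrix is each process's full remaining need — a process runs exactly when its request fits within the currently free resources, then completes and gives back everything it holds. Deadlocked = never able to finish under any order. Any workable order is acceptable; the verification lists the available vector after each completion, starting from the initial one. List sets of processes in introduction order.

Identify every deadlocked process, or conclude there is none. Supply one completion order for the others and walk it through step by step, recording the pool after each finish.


The deadlocked set is empty.
Key observation: P6 leads a chain of completions in which each release enables another process.
A valid finishing order for the others: P6, P4, P9, P3, P5, P1, P2. Walking it through:
  pool = (2, 3, 2)
  run P6 (needs (1, 1, 0), free (2, 3, 2)); after release of (1, 0, 2) the pool is (3, 3, 4)
  run P4 (needs (3, 0, 1), free (3, 3, 4)); after release of (1, 1, 3) the pool is (4, 4, 7)
  run P9 (needs (1, 2, 5), free (4, 4, 7)); after release of (1, 0, 1) the pool is (5, 4, 8)
  run P3 (needs (1, 2, 4), free (5, 4, 8)); after release of (1, 0, 0) the pool is (6, 4, 8)
  run P5 (needs (2, 1, 2), free (6, 4, 8)); after release of (1, 1, 2) the pool is (7, 5, 10)
  run P1 (needs (5, 5, 1), free (7, 5, 10)); after release of (0, 0, 3) the pool is (7, 5, 13)
  run P2 (needs (1, 2, 8), free (7, 5, 13)); after release of (0, 2, 1) the pool is (7, 7, 14)


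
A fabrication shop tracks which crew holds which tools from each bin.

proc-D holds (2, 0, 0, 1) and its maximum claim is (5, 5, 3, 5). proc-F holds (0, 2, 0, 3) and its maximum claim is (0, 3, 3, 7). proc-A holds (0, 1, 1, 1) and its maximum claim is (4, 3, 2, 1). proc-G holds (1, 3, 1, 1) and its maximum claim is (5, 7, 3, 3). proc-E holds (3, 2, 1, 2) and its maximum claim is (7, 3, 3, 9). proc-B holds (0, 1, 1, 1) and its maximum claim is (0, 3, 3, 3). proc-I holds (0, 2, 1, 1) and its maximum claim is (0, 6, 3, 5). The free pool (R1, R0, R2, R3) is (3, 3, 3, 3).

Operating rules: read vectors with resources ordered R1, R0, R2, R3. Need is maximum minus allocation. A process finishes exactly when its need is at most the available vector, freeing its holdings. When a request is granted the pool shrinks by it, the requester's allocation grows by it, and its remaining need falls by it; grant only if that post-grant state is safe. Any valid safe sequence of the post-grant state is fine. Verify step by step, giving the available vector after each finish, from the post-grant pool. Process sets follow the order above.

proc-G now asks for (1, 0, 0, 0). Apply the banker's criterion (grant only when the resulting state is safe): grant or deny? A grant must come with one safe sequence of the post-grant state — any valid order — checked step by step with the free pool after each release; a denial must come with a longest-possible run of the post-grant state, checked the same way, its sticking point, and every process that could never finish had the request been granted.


DENY. Granting would leave the state unsafe.
Key observation: proc-B, proc-F, proc-I can finish, but then (2, 8, 5, 8) is all there is, and the blocked group's R1 demands exceed it.
Pretend the grant happened; the run proc-B, proc-F, proc-I goes as far as possible. Step-by-step check:
  pool = (2, 3, 3, 3)
  proc-B needs (0, 2, 2, 2) <= (2, 3, 3, 3) -> finishes; pool += (0, 1, 1, 1) = (2, 4, 4, 4)
  proc-F needs (0, 1, 3, 4) <= (2, 4, 4, 4) -> finishes; pool += (0, 2, 0, 3) = (2, 6, 4, 7)
  proc-I needs (0, 4, 2, 4) <= (2, 6, 4, 7) -> finishes; pool += (0, 2, 1, 1) = (2, 8, 5, 8)
  proc-D still needs (3, 5, 3, 4) but only (2, 8, 5, 8) is free — short on R1
  proc-A still needs (4, 2, 1, 0) but only (2, 8, 5, 8) is free — short on R1
  proc-G still needs (3, 4, 2, 2) but only (2, 8, 5, 8) is free — short on R1
  proc-E still needs (4, 1, 2, 7) but only (2, 8, 5, 8) is free — short on R1
Had the request been granted, proc-D, proc-A, proc-G and proc-E could never finish.


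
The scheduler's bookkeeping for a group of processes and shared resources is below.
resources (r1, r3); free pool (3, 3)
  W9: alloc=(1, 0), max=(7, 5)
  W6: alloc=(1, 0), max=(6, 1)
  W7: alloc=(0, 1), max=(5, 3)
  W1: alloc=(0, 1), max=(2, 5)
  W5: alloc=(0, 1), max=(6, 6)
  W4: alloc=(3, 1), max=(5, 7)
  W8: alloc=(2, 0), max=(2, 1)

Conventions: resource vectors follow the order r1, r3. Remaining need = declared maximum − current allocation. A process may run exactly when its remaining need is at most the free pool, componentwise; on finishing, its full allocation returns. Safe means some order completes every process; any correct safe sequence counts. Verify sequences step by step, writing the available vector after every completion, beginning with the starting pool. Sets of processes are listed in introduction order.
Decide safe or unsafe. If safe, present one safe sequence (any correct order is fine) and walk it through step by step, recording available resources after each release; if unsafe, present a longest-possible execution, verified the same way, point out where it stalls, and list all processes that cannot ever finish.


The state is SAFE; one workable sequence: W8, W6, W7, W1, W5, W9, W4.
Key observation: the order's first zero-slack moment is W6 ((5, 1) needed, (5, 3) free — a requested resource with nothing to spare).
Check, step by step:
  pool = (3, 3)
  W8: need (0, 1) fits (3, 3); releases (2, 0), pool now (5, 3)
  W6: need (5, 1) fits (5, 3); releases (1, 0), pool now (6, 3)
  W7: need (5, 2) fits (6, 3); releases (0, 1), pool now (6, 4)
  W1: need (2, 4) fits (6, 4); releases (0, 1), pool now (6, 5)
  W5: need (6, 5) fits (6, 5); releases (0, 1), pool now (6, 6)
  W9: need (6, 5) fits (6, 6); releases (1, 0), pool now (7, 6)
  W4: need (2, 6) fits (7, 6); releases (3, 1), pool now (10, 7)


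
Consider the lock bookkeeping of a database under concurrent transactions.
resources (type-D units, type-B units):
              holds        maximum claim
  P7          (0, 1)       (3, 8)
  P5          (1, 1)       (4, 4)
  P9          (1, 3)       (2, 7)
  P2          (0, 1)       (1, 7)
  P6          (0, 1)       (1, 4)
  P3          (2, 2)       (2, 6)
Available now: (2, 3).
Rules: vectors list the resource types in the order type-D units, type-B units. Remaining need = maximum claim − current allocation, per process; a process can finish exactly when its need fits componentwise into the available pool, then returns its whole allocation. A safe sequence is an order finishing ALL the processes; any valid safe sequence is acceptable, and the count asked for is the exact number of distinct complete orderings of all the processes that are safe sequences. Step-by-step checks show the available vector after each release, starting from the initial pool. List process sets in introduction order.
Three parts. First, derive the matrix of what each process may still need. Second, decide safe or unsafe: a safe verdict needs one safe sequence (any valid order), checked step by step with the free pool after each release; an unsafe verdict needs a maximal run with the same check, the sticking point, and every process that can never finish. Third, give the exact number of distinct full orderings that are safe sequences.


(1) Remaining need (order type-D units, type-B units):
  P7: (3, 7)
  P5: (3, 3)
  P9: (1, 4)
  P2: (1, 6)
  P6: (1, 3)
  P3: (0, 4)
(2) The state is SAFE; one workable sequence: P6, P3, P9, P2, P7, P5.
Key observation: the order's first zero-slack moment is P6 ((1, 3) needed, (2, 3) free — a requested resource with nothing to spare).
Walking it through:
  pool = (2, 3)
  P6 needs (1, 3) <= (2, 3) -> finishes; pool += (0, 1) = (2, 4)
  P3 needs (0, 4) <= (2, 4) -> finishes; pool += (2, 2) = (4, 6)
  P9 needs (1, 4) <= (4, 6) -> finishes; pool += (1, 3) = (5, 9)
  P2 needs (1, 6) <= (5, 9) -> finishes; pool += (0, 1) = (5, 10)
  P7 needs (3, 7) <= (5, 10) -> finishes; pool += (0, 1) = (5, 11)
  P5 needs (3, 3) <= (5, 11) -> finishes; pool += (1, 1) = (6, 12)
(3) Exactly 42 of the possible complete orderings are safe sequences.


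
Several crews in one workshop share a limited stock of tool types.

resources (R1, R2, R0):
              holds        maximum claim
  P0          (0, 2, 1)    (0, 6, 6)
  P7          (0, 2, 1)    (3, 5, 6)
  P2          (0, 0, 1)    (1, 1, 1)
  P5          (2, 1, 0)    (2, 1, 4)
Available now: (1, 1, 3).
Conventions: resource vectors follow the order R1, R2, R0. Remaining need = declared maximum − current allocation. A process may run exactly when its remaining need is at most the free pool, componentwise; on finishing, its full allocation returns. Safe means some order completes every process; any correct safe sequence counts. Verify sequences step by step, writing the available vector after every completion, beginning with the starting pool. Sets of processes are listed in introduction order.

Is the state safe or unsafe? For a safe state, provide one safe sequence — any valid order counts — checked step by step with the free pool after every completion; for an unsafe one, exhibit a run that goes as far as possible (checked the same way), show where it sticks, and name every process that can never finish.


UNSAFE.
Key observation: even finishing P2, P5 leaves just (3, 2, 4) free — too little R2 for any of the remaining processes.
A maximal execution: P2, P5 — then nothing else fits. Check, step by step:
  pool = (1, 1, 3)
  P2: need (1, 1, 0) fits (1, 1, 3); releases (0, 0, 1), pool now (1, 1, 4)
  P5: need (0, 0, 4) fits (1, 1, 4); releases (2, 1, 0), pool now (3, 2, 4)
  P0 cannot run: need (0, 4, 5) vs free (3, 2, 4) (insufficient R2 and R0)
  P7 cannot run: need (3, 3, 5) vs free (3, 2, 4) (insufficient R2 and R0)
Permanently blocked: P0 and P7.
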